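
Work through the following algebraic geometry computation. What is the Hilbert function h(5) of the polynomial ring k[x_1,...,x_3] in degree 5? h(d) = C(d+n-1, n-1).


The Hilbert function for the polynomial ring in 3 variables is:
h(d) = C(d+n-1, n-1)
h(5) = C(5+3-1, 3-1) = C(7, 2)
= 7! / (2! * 5!)
= 21

21


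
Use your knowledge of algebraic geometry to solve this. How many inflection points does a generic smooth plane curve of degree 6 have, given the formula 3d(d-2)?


For a general smooth plane curve C of degree d, the inflection points are
the intersection of C with its Hessian curve, which has degree 3(d-2).
By Bezout, the total intersection number is d * 3(d-2) = 6 * 12 = 72.
For a general curve every flex is ordinary, so each contributes
multiplicity 1 to C·Hess(C), and the number of distinct inflection
points is 3d(d-2).
Inflection points = 3*6*(6-2) = 3*6*4 = 72

72


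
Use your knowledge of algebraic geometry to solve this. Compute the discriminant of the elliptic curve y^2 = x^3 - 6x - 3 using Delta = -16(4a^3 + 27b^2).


Compute each component:
4a^3 = 4*(-6)^3 = 4*(-216) = -864
27b^2 = 27*(-3)^2 = 27*9 = 243
4a^3 + 27b^2 = -864 + 243 = -621
Delta = -16*(-621) = 9936

9936


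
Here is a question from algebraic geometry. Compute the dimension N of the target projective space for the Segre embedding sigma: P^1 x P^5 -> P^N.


The Segre embedding maps P^m x P^n into P^N via
all products of coordinates from each factor.
N = (m+1)(n+1) - 1
N = (1+1)(5+1) - 1
N = 2*6 - 1
N = 12 - 1 = 11

11


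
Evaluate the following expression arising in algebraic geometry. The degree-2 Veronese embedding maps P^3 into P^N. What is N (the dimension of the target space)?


The Veronese embedding v_d: P^n -> P^N maps each point to all
degree-d monomials in n+1 homogeneous coordinates.
N = C(n+d, d) - 1
N = C(3+2, 2) - 1
N = C(5, 2) - 1
C(5, 2) = 10
N = 10 - 1 = 9

9


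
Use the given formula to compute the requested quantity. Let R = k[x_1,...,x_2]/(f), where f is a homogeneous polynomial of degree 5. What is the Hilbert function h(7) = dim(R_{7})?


For R = k[x_1,...,x_n]/(f) with f homogeneous of degree e:
The Hilbert series is (1 - t^e)/(1 - t)^n.
So h(d) = C(d+n-1, n-1) - C(d-e+n-1, n-1) for d >= e.
With n=2, e=5, d=7:
C(7+2-1, 2-1) = C(8, 1) = 8
C(7-5+2-1, 2-1) = C(3, 1) = 3
h(7) = 8 - 3 = 5

5


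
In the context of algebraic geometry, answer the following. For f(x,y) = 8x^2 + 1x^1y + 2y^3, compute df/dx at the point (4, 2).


df/dx = 2*8*x^1 + 1*1*x^0*y
At (4,2): 2*8*4^1 + 1*1*4^0*2
= 64 + 2
= 66

66


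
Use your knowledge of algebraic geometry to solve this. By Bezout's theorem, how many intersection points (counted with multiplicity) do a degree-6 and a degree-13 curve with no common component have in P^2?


Bezout's theorem states the intersection count equals the product of degrees.
Intersection count = 6 * 13 = 78

78


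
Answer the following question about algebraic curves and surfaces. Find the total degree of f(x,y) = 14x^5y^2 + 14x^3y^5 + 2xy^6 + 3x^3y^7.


Examine each term for its total degree (sum of exponents).
  Term '14x^5y^2' has total degree 5+2 = 7.
  Term '14x^3y^5' has total degree 3+5 = 8.
  Term '2xy^6' has total degree 1+6 = 7.
  Term '3x^3y^7' has total degree 3+7 = 10.
The maximum total degree among all terms is 10.

10


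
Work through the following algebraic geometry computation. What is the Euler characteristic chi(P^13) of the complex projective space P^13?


The complex projective space P^13 has one cell in each even real dimension 0, 2, ..., 26.
The cohomology groups are H^{2k}(P^13) = Z for k = 0,...,13, and 0 otherwise.
Euler characteristic = sum of Betti numbers = 1 per even-dimensional cohomology group.
chi(P^13) = 13 + 1 = 14

14


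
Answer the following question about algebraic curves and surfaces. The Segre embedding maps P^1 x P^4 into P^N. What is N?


The Segre embedding maps P^m x P^n into P^N via
all products of coordinates from each factor.
N = (m+1)(n+1) - 1
N = (1+1)(4+1) - 1
N = 2*5 - 1
N = 10 - 1 = 9

9


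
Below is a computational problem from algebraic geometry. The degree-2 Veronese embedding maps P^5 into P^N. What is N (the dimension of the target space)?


The Veronese embedding v_d: P^n -> P^N maps each point to all
degree-d monomials in n+1 homogeneous coordinates.
N = C(n+d, d) - 1
N = C(5+2, 2) - 1
N = C(7, 2) - 1
C(7, 2) = 21
N = 21 - 1 = 20

20


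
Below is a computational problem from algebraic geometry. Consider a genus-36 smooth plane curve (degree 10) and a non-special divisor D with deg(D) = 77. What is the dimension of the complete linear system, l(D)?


First, compute the genus of a smooth plane curve of degree 10:
g = (d-1)(d-2)/2 = (10-1)(10-2)/2 = 36
For a non-special divisor D (i.e., h^1(D) = 0), Riemann-Roch gives:
l(D) = deg(D) - g + 1
Since deg(D) = 77 >= 2g - 1 = 71, D is non-special.
l(D) = 77 - 36 + 1 = 42

42


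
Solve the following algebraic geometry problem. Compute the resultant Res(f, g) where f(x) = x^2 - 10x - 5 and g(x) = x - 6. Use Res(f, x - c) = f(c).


For Res(f, x - c), we evaluate f at x = c.
f(6) = 6^2 - 10*6 - 5
= 36 - 60 - 5
= -24 - 5 = -29
Res(f, g) = -29

-29


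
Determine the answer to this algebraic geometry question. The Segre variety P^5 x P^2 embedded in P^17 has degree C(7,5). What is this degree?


The degree of the Segre variety P^5 x P^2 is C(m+n, m).
= C(7, 5)
= 21

21


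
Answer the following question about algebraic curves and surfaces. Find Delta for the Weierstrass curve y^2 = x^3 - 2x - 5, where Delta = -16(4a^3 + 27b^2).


Compute each component:
4a^3 = 4*(-2)^3 = 4*(-8) = -32
27b^2 = 27*(-5)^2 = 27*25 = 675
4a^3 + 27b^2 = -32 + 675 = 643
Delta = -16*643 = -10288

-10288


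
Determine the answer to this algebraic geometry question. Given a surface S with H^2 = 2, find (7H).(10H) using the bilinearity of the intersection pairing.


Using bilinearity of the intersection pairing on a surface S:
(aH).(bH) = ab * (H.H)
We have H^2 = 2.
D.E = (7H).(10H) = 7*10*2
= 70*2
= 140

140


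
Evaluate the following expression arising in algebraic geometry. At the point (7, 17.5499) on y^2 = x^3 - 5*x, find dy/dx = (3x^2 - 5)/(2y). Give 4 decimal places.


Using implicit differentiation of y^2 = x^3 - 5*x:
2y * dy/dx = 3x^2 - 5
dy/dx = (3x^2 - 5)/(2y)
Numerator: 3*7^2 - 5 = 142
Denominator: 2*17.5499 = 35.0998
dy/dx = 142/35.0998 = 4.0456

4.0456


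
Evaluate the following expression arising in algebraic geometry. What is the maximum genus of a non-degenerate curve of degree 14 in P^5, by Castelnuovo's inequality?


Castelnuovo's bound: write d - 1 = m(r-1) + epsilon with 0 <= epsilon < r-1.
d - 1 = 14 - 1 = 13
r - 1 = 5 - 1 = 4
13 = 3*4 + 1, so m = 3, epsilon = 1
pi(d, r) = m(m-1)(r-1)/2 + m*epsilon
= 3*2*4/2 + 3*1
= 24/2 + 3
= 12 + 3 = 15

15


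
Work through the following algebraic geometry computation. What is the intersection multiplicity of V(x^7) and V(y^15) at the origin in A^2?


The intersection multiplicity of V(x^a) and V(y^b) at the origin is:
I(O; V(x^7), V(y^15)) = dim_k(k[x,y]/(x^7, y^15))
A basis for k[x,y]/(x^7, y^15) is the set of monomials x^i * y^j
where 0 <= i < 7 and 0 <= j < 15.
The number of such monomials is 7 * 15 = 105

105


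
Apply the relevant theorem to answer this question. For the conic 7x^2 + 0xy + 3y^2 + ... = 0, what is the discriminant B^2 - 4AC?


The discriminant of a conic Ax^2 + Bxy + Cy^2 + ... = 0 is B^2 - 4AC.
B^2 = 0^2 = 0
4AC = 4*7*3 = 84
Discriminant = 0 - 84 = -84

-84


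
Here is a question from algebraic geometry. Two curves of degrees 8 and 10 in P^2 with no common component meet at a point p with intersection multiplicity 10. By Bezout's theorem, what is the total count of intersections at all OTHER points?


By Bezout's theorem, the total intersection number is d1 * d2.
Total = 8 * 10 = 80
Intersection multiplicity at p = 10
Remaining intersections = 80 - 10 = 70

70


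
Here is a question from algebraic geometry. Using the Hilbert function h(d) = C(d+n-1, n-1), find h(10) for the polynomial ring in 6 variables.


The Hilbert function for the polynomial ring in 6 variables is:
h(d) = C(d+n-1, n-1)
h(10) = C(10+6-1, 6-1) = C(15, 5)
= 15! / (5! * 10!)
= 3003

3003


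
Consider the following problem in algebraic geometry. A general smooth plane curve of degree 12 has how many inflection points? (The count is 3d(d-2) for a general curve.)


For a general smooth plane curve C of degree d, the inflection points are
the intersection of C with its Hessian curve, which has degree 3(d-2).
By Bezout, the total intersection number is d * 3(d-2) = 12 * 30 = 360.
For a general curve every flex is ordinary, so each contributes
multiplicity 1 to C·Hess(C), and the number of distinct inflection
points is 3d(d-2).
Inflection points = 3*12*(12-2) = 3*12*10 = 360

360


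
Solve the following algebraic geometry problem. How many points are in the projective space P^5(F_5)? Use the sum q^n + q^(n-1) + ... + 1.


P^5(F_5) has (q^(n+1) - 1)/(q - 1) points.
= 5^5 + 5^4 + 5^3 + 5^2 + 5^1 + 5^0
= 3125 + 625 + 125 + 25 + 5 + 1
= 3906

3906


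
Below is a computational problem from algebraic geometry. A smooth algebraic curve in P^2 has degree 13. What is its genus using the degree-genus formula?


Using the genus formula for smooth plane curves:
g = (d-1)(d-2)/2
g = (13-1)(13-2)/2
g = 12*11/2
g = 132/2 = 66

66


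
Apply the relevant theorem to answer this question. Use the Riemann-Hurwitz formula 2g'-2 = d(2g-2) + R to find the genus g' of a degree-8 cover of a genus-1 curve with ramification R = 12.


Riemann-Hurwitz formula: 2g' - 2 = d(2g - 2) + R
Given: d = 8, g = 1, R = 12
2g' - 2 = 8*(2*1 - 2) + 12
2g' - 2 = 8*0 + 12
2g' - 2 = 0 + 12 = 12
2g' = 14
g' = 7

7


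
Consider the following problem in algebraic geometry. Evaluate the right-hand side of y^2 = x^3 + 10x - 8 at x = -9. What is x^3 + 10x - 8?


Compute x^3 + 10x - 8 at x = -9:
x^3 = (-9)^3 = -729
10*x = 10*(-9) = -90
Sum: -729 - 90 - 8 = -827

-827


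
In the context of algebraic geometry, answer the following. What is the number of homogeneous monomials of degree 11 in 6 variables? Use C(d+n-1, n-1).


The number of degree-11 monomials in 6 variables is C(d+n-1, n-1).
= C(11+6-1, 6-1) = C(16, 5)
= 4368

4368


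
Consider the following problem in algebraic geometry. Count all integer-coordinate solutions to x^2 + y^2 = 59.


Systematically check integer values of x where x^2 <= 59.
For each valid x, check if 59 - x^2 is a perfect square.
Total integer solutions found: 0

0


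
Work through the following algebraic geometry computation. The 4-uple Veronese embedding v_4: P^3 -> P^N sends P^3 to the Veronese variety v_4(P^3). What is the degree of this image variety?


The Veronese variety v_4(P^3) has degree d^r.
d^r = 4^3 = 64

64


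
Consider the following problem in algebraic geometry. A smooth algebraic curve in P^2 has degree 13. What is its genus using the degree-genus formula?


Using the genus formula for smooth plane curves:
g = (d-1)(d-2)/2
g = (13-1)(13-2)/2
g = 12*11/2
g = 132/2 = 66

66


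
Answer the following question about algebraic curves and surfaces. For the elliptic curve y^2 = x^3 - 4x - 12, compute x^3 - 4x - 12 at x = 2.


Compute x^3 - 4x - 12 at x = 2:
x^3 = 2^3 = 8
(-4)*x = (-4)*2 = -8
Sum: 8 - 8 - 12 = -12

-12


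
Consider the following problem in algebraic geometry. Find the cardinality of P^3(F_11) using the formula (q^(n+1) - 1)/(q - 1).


P^3(F_11) has (q^(n+1) - 1)/(q - 1) points.
= 11^3 + 11^2 + 11^1 + 11^0
= 1331 + 121 + 11 + 1
= 1464

1464


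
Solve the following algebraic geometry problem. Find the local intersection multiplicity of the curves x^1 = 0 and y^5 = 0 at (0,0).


The intersection multiplicity of V(x^a) and V(y^b) at the origin is:
I(O; V(x^1), V(y^5)) = dim_k(k[x,y]/(x^1, y^5))
A basis for k[x,y]/(x^1, y^5) is the set of monomials x^i * y^j
where 0 <= i < 1 and 0 <= j < 5.
The number of such monomials is 1 * 5 = 5

5


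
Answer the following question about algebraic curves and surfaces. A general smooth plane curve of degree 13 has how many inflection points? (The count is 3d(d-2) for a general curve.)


For a general smooth plane curve C of degree d, the inflection points are
the intersection of C with its Hessian curve, which has degree 3(d-2).
By Bezout, the total intersection number is d * 3(d-2) = 13 * 33 = 429.
For a general curve every flex is ordinary, so each contributes
multiplicity 1 to C·Hess(C), and the number of distinct inflection
points is 3d(d-2).
Inflection points = 3*13*(13-2) = 3*13*11 = 429

429


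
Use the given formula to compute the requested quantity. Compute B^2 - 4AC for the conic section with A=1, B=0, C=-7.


The discriminant of a conic Ax^2 + Bxy + Cy^2 + ... = 0 is B^2 - 4AC.
B^2 = 0^2 = 0
4AC = 4*1*(-7) = -28
Discriminant = 0 + 28 = 28

28


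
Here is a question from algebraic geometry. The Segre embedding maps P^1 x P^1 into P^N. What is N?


The Segre embedding maps P^m x P^n into P^N via
all products of coordinates from each factor.
N = (m+1)(n+1) - 1
N = (1+1)(1+1) - 1
N = 2*2 - 1
N = 4 - 1 = 3

3


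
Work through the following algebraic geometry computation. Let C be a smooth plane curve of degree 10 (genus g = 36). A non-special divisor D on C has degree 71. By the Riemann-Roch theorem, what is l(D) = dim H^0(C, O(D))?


First, compute the genus of a smooth plane curve of degree 10:
g = (d-1)(d-2)/2 = (10-1)(10-2)/2 = 36
For a non-special divisor D (i.e., h^1(D) = 0), Riemann-Roch gives:
l(D) = deg(D) - g + 1
Since deg(D) = 71 >= 2g - 1 = 71, D is non-special.
l(D) = 71 - 36 + 1 = 36

36


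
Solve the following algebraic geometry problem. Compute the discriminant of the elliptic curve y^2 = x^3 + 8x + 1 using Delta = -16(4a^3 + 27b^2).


Compute each component:
4a^3 = 4*8^3 = 4*512 = 2048
27b^2 = 27*1^2 = 27*1 = 27
4a^3 + 27b^2 = 2048 + 27 = 2075
Delta = -16*2075 = -33200

-33200


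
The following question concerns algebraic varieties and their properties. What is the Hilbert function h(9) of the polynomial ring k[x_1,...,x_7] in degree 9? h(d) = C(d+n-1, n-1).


The Hilbert function for the polynomial ring in 7 variables is:
h(d) = C(d+n-1, n-1)
h(9) = C(9+7-1, 7-1) = C(15, 6)
= 15! / (6! * 9!)
= 5005

5005


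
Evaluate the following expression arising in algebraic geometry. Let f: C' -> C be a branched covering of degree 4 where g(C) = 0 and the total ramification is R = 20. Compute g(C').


Riemann-Hurwitz formula: 2g' - 2 = d(2g - 2) + R
Given: d = 4, g = 0, R = 20
2g' - 2 = 4*(2*0 - 2) + 20
2g' - 2 = 4*(-2) + 20
2g' - 2 = -8 + 20 = 12
2g' = 14
g' = 7

7


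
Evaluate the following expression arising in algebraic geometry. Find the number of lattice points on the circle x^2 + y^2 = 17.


Systematically check integer values of x where x^2 <= 17.
For each valid x, check if 17 - x^2 is a perfect square.
x=1: 17 - 1 = 16, sqrt = 4 (valid)
x=4: 17 - 16 = 1, sqrt = 1 (valid)
Total integer solutions found: 8

8


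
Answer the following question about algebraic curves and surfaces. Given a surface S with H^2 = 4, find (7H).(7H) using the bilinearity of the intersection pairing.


Using bilinearity of the intersection pairing on a surface S:
(aH).(bH) = ab * (H.H)
We have H^2 = 4.
D.E = (7H).(7H) = 7*7*4
= 49*4
= 196

196


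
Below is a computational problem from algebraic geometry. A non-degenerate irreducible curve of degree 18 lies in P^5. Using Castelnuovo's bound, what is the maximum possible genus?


Castelnuovo's bound: write d - 1 = m(r-1) + epsilon with 0 <= epsilon < r-1.
d - 1 = 18 - 1 = 17
r - 1 = 5 - 1 = 4
17 = 4*4 + 1, so m = 4, epsilon = 1
pi(d, r) = m(m-1)(r-1)/2 + m*epsilon
= 4*3*4/2 + 4*1
= 48/2 + 4
= 24 + 4 = 28

28


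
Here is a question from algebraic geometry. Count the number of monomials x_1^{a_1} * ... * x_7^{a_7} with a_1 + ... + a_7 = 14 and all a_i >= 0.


The number of degree-14 monomials in 7 variables is C(d+n-1, n-1).
= C(14+7-1, 7-1) = C(20, 6)
= 38760

38760


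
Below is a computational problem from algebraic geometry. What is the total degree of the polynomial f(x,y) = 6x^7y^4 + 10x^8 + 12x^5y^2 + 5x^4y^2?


Examine each term for its total degree (sum of exponents).
  Term '6x^7y^4' has total degree 7+4 = 11.
  Term '10x^8' has total degree 8+0 = 8.
  Term '12x^5y^2' has total degree 5+2 = 7.
  Term '5x^4y^2' has total degree 4+2 = 6.
The maximum total degree among all terms is 11.

11


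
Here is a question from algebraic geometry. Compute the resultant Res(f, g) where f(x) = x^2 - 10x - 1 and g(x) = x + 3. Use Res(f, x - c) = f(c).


For Res(f, x - c), we evaluate f at x = c.
f(-3) = (-3)^2 - 10*(-3) - 1
= 9 + 30 - 1
= 39 - 1 = 38
Res(f, g) = 38

38


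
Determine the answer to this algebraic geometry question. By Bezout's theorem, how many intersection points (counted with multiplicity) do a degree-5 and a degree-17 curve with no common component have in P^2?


Bezout's theorem states the intersection count equals the product of degrees.
Intersection count = 5 * 17 = 85

85


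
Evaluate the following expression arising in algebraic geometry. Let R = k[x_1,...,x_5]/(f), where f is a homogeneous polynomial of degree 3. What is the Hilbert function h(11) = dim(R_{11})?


For R = k[x_1,...,x_n]/(f) with f homogeneous of degree e:
The Hilbert series is (1 - t^e)/(1 - t)^n.
So h(d) = C(d+n-1, n-1) - C(d-e+n-1, n-1) for d >= e.
With n=5, e=3, d=11:
C(11+5-1, 5-1) = C(15, 4) = 1365
C(11-3+5-1, 5-1) = C(12, 4) = 495
h(11) = 1365 - 495 = 870

870


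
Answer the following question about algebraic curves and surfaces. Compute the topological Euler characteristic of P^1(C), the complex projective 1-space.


The complex projective space P^1 has one cell in each even real dimension 0, 2, ..., 2.
The cohomology groups are H^{2k}(P^1) = Z for k = 0,...,1, and 0 otherwise.
Euler characteristic = sum of Betti numbers = 1 per even-dimensional cohomology group.
chi(P^1) = 1 + 1 = 2

2


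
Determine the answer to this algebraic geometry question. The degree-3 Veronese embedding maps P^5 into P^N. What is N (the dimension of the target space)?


The Veronese embedding v_d: P^n -> P^N maps each point to all
degree-d monomials in n+1 homogeneous coordinates.
N = C(n+d, d) - 1
N = C(5+3, 3) - 1
N = C(8, 3) - 1
C(8, 3) = 56
N = 56 - 1 = 55

55


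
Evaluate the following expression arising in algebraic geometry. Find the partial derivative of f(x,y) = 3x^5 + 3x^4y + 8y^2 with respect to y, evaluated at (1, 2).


df/dy = 3*x^4 + 2*8*y^1
At (1,2): 3*1^4 + 2*8*2^1
= 3 + 32
= 35

35


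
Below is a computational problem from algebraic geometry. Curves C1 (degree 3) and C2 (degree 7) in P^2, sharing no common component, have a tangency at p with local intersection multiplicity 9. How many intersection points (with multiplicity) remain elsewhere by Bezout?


By Bezout's theorem, the total intersection number is d1 * d2.
Total = 3 * 7 = 21
Intersection multiplicity at p = 9
Remaining intersections = 21 - 9 = 12

12


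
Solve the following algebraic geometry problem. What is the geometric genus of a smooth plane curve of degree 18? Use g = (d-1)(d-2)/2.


Using the genus formula for smooth plane curves:
g = (d-1)(d-2)/2
g = (18-1)(18-2)/2
g = 17*16/2
g = 272/2 = 136

136


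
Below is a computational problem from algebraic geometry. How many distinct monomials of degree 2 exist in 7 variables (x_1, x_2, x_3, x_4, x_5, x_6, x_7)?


The number of degree-2 monomials in 7 variables is C(d+n-1, n-1).
= C(2+7-1, 7-1) = C(8, 6)
= 28

28


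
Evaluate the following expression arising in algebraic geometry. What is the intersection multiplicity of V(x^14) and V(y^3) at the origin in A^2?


The intersection multiplicity of V(x^a) and V(y^b) at the origin is:
I(O; V(x^14), V(y^3)) = dim_k(k[x,y]/(x^14, y^3))
A basis for k[x,y]/(x^14, y^3) is the set of monomials x^i * y^j
where 0 <= i < 14 and 0 <= j < 3.
The number of such monomials is 14 * 3 = 42

42


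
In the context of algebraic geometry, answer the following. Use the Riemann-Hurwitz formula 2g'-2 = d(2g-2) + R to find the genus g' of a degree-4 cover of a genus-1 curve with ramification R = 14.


Riemann-Hurwitz formula: 2g' - 2 = d(2g - 2) + R
Given: d = 4, g = 1, R = 14
2g' - 2 = 4*(2*1 - 2) + 14
2g' - 2 = 4*0 + 14
2g' - 2 = 0 + 14 = 14
2g' = 16
g' = 8

8


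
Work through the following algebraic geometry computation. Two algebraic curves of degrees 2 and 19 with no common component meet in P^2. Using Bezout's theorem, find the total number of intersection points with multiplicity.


Bezout's theorem states the intersection count equals the product of degrees.
Intersection count = 2 * 19 = 38

38


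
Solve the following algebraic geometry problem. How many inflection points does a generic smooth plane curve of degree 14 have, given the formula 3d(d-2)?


For a general smooth plane curve C of degree d, the inflection points are
the intersection of C with its Hessian curve, which has degree 3(d-2).
By Bezout, the total intersection number is d * 3(d-2) = 14 * 36 = 504.
For a general curve every flex is ordinary, so each contributes
multiplicity 1 to C·Hess(C), and the number of distinct inflection
points is 3d(d-2).
Inflection points = 3*14*(14-2) = 3*14*12 = 504

504


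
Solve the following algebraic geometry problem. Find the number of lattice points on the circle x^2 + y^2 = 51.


Systematically check integer values of x where x^2 <= 51.
For each valid x, check if 51 - x^2 is a perfect square.
Total integer solutions found: 0

0


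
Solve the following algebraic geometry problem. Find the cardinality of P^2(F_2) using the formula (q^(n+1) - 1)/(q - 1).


P^2(F_2) has (q^(n+1) - 1)/(q - 1) points.
= 2^2 + 2^1 + 2^0
= 4 + 2 + 1
= 7

7


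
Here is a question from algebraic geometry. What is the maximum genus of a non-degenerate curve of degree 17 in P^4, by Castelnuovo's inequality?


Castelnuovo's bound: write d - 1 = m(r-1) + epsilon with 0 <= epsilon < r-1.
d - 1 = 17 - 1 = 16
r - 1 = 4 - 1 = 3
16 = 5*3 + 1, so m = 5, epsilon = 1
pi(d, r) = m(m-1)(r-1)/2 + m*epsilon
= 5*4*3/2 + 5*1
= 60/2 + 5
= 30 + 5 = 35

35


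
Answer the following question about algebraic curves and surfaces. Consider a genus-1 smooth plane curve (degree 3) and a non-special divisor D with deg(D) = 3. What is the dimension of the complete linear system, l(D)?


First, compute the genus of a smooth plane curve of degree 3:
g = (d-1)(d-2)/2 = (3-1)(3-2)/2 = 1
For a non-special divisor D (i.e., h^1(D) = 0), Riemann-Roch gives:
l(D) = deg(D) - g + 1
Since deg(D) = 3 >= 2g - 1 = 1, D is non-special.
l(D) = 3 - 1 + 1 = 3

3


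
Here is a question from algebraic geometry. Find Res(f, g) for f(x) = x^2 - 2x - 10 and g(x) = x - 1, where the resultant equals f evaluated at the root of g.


For Res(f, x - c), we evaluate f at x = c.
f(1) = 1^2 - 2*1 - 10
= 1 - 2 - 10
= -1 - 10 = -11
Res(f, g) = -11

-11


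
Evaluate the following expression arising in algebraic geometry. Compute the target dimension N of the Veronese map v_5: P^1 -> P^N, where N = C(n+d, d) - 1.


The Veronese embedding v_d: P^n -> P^N maps each point to all
degree-d monomials in n+1 homogeneous coordinates.
N = C(n+d, d) - 1
N = C(1+5, 5) - 1
N = C(6, 5) - 1
C(6, 5) = 6
N = 6 - 1 = 5

5


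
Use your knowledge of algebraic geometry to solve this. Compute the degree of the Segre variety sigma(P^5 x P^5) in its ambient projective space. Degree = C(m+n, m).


The degree of the Segre variety P^5 x P^5 is C(m+n, m).
= C(10, 5)
= 252

252


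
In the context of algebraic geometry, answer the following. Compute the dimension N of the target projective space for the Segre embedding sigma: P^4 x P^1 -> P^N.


The Segre embedding maps P^m x P^n into P^N via
all products of coordinates from each factor.
N = (m+1)(n+1) - 1
N = (4+1)(1+1) - 1
N = 5*2 - 1
N = 10 - 1 = 9

9


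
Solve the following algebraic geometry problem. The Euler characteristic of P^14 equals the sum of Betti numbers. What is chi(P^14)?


The complex projective space P^14 has one cell in each even real dimension 0, 2, ..., 28.
The cohomology groups are H^{2k}(P^14) = Z for k = 0,...,14, and 0 otherwise.
Euler characteristic = sum of Betti numbers = 1 per even-dimensional cohomology group.
chi(P^14) = 14 + 1 = 15

15


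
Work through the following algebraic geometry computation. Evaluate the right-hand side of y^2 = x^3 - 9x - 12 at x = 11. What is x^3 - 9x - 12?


Compute x^3 - 9x - 12 at x = 11:
x^3 = 11^3 = 1331
(-9)*x = (-9)*11 = -99
Sum: 1331 - 99 - 12 = 1220

1220


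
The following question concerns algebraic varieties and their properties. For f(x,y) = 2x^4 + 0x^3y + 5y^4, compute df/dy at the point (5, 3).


df/dy = 0*x^3 + 4*5*y^3
At (5,3): 0*5^3 + 4*5*3^3
= 0 + 540
= 540

540


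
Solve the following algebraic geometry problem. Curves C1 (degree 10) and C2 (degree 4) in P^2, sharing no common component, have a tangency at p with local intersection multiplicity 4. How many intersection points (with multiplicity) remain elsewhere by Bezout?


By Bezout's theorem, the total intersection number is d1 * d2.
Total = 10 * 4 = 40
Intersection multiplicity at p = 4
Remaining intersections = 40 - 4 = 36

36


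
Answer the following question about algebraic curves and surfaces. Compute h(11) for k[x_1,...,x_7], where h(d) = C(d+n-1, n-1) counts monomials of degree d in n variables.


The Hilbert function for the polynomial ring in 7 variables is:
h(d) = C(d+n-1, n-1)
h(11) = C(11+7-1, 7-1) = C(17, 6)
= 17! / (6! * 11!)
= 12376

12376


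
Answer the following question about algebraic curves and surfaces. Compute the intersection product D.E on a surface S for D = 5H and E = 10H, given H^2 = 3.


Using bilinearity of the intersection pairing on a surface S:
(aH).(bH) = ab * (H.H)
We have H^2 = 3.
D.E = (5H).(10H) = 5*10*3
= 50*3
= 150

150


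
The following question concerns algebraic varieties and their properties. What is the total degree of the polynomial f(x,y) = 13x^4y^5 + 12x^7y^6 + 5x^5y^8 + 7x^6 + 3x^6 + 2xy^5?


Examine each term for its total degree (sum of exponents).
  Term '13x^4y^5' has total degree 4+5 = 9.
  Term '12x^7y^6' has total degree 7+6 = 13.
  Term '5x^5y^8' has total degree 5+8 = 13.
  Term '7x^6' has total degree 6+0 = 6.
  Term '3x^6' has total degree 6+0 = 6.
  Term '2xy^5' has total degree 1+5 = 6.
The maximum total degree among all terms is 13.

13


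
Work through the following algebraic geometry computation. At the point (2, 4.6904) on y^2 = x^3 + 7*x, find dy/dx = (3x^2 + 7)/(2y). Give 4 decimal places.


Using implicit differentiation of y^2 = x^3 + 7*x:
2y * dy/dx = 3x^2 + 7
dy/dx = (3x^2 + 7)/(2y)
Numerator: 3*2^2 + 7 = 19
Denominator: 2*4.6904 = 9.3808
dy/dx = 19/9.3808 = 2.0254

2.0254


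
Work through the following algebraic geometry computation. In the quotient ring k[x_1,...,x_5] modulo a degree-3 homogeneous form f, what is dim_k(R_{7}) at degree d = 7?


For R = k[x_1,...,x_n]/(f) with f homogeneous of degree e:
The Hilbert series is (1 - t^e)/(1 - t)^n.
So h(d) = C(d+n-1, n-1) - C(d-e+n-1, n-1) for d >= e.
With n=5, e=3, d=7:
C(7+5-1, 5-1) = C(11, 4) = 330
C(7-3+5-1, 5-1) = C(8, 4) = 70
h(7) = 330 - 70 = 260

260


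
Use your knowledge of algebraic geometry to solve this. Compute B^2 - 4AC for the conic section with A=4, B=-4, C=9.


The discriminant of a conic Ax^2 + Bxy + Cy^2 + ... = 0 is B^2 - 4AC.
B^2 = (-4)^2 = 16
4AC = 4*4*9 = 144
Discriminant = 16 - 144 = -128

-128


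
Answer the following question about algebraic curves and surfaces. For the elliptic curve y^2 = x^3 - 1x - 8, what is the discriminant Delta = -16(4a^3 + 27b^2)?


Compute each component:
4a^3 = 4*(-1)^3 = 4*(-1) = -4
27b^2 = 27*(-8)^2 = 27*64 = 1728
4a^3 + 27b^2 = -4 + 1728 = 1724
Delta = -16*1724 = -27584

-27584


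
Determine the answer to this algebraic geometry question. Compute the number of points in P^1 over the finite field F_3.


P^1(F_3) has (q^(n+1) - 1)/(q - 1) points.
= 3^1 + 3^0
= 3 + 1
= 4

4


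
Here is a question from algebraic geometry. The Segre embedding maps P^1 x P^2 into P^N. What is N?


The Segre embedding maps P^m x P^n into P^N via
all products of coordinates from each factor.
N = (m+1)(n+1) - 1
N = (1+1)(2+1) - 1
N = 2*3 - 1
N = 6 - 1 = 5

5


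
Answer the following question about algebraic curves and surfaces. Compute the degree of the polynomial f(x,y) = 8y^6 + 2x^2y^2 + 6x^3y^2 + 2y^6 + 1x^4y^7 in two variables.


Examine each term for its total degree (sum of exponents).
  Term '8y^6' has total degree 0+6 = 6.
  Term '2x^2y^2' has total degree 2+2 = 4.
  Term '6x^3y^2' has total degree 3+2 = 5.
  Term '2y^6' has total degree 0+6 = 6.
  Term '1x^4y^7' has total degree 4+7 = 11.
The maximum total degree among all terms is 11.

11


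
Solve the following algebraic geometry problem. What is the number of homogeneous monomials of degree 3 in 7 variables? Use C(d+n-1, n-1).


The number of degree-3 monomials in 7 variables is C(d+n-1, n-1).
= C(3+7-1, 7-1) = C(9, 6)
= 84

84


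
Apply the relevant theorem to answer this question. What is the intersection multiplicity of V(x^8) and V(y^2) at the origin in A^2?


The intersection multiplicity of V(x^a) and V(y^b) at the origin is:
I(O; V(x^8), V(y^2)) = dim_k(k[x,y]/(x^8, y^2))
A basis for k[x,y]/(x^8, y^2) is the set of monomials x^i * y^j
where 0 <= i < 8 and 0 <= j < 2.
The number of such monomials is 8 * 2 = 16

16


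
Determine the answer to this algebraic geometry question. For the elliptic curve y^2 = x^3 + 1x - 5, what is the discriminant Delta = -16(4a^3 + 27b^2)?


Compute each component:
4a^3 = 4*1^3 = 4*1 = 4
27b^2 = 27*(-5)^2 = 27*25 = 675
4a^3 + 27b^2 = 4 + 675 = 679
Delta = -16*679 = -10864

-10864


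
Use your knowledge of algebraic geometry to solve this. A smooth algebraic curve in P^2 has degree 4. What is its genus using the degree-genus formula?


Using the genus formula for smooth plane curves:
g = (d-1)(d-2)/2
g = (4-1)(4-2)/2
g = 3*2/2
g = 6/2 = 3

3


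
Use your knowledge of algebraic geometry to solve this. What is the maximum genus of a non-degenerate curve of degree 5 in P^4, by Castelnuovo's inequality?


Castelnuovo's bound: write d - 1 = m(r-1) + epsilon with 0 <= epsilon < r-1.
d - 1 = 5 - 1 = 4
r - 1 = 4 - 1 = 3
4 = 1*3 + 1, so m = 1, epsilon = 1
pi(d, r) = m(m-1)(r-1)/2 + m*epsilon
= 1*0*3/2 + 1*1
= 0/2 + 1
= 0 + 1 = 1

1


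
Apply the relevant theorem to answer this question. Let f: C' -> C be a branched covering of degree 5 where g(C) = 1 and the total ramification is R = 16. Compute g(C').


Riemann-Hurwitz formula: 2g' - 2 = d(2g - 2) + R
Given: d = 5, g = 1, R = 16
2g' - 2 = 5*(2*1 - 2) + 16
2g' - 2 = 5*0 + 16
2g' - 2 = 0 + 16 = 16
2g' = 18
g' = 9

9


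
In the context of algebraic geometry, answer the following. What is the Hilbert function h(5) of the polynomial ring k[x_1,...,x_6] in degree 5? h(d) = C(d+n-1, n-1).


The Hilbert function for the polynomial ring in 6 variables is:
h(d) = C(d+n-1, n-1)
h(5) = C(5+6-1, 6-1) = C(10, 5)
= 10! / (5! * 5!)
= 252

252


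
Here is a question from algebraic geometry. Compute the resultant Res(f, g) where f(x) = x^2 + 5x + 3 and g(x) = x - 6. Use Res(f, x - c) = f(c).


For Res(f, x - c), we evaluate f at x = c.
f(6) = 6^2 + 5*6 + 3
= 36 + 30 + 3
= 66 + 3 = 69
Res(f, g) = 69

69


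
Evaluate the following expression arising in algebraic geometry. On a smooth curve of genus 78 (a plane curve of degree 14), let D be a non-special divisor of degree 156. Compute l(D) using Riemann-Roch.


First, compute the genus of a smooth plane curve of degree 14:
g = (d-1)(d-2)/2 = (14-1)(14-2)/2 = 78
For a non-special divisor D (i.e., h^1(D) = 0), Riemann-Roch gives:
l(D) = deg(D) - g + 1
Since deg(D) = 156 >= 2g - 1 = 155, D is non-special.
l(D) = 156 - 78 + 1 = 79

79


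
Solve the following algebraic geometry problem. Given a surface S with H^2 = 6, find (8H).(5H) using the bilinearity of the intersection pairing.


Using bilinearity of the intersection pairing on a surface S:
(aH).(bH) = ab * (H.H)
We have H^2 = 6.
D.E = (8H).(5H) = 8*5*6
= 40*6
= 240

240


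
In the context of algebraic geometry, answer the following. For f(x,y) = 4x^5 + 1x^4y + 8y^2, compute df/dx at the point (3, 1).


df/dx = 5*4*x^4 + 4*1*x^3*y
At (3,1): 5*4*3^4 + 4*1*3^3*1
= 1620 + 108
= 1728

1728


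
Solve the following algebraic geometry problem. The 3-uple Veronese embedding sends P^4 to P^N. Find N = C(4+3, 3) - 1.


The Veronese embedding v_d: P^n -> P^N maps each point to all
degree-d monomials in n+1 homogeneous coordinates.
N = C(n+d, d) - 1
N = C(4+3, 3) - 1
N = C(7, 3) - 1
C(7, 3) = 35
N = 35 - 1 = 34

34


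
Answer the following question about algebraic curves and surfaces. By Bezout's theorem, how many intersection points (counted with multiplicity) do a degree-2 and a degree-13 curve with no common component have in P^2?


Bezout's theorem states the intersection count equals the product of degrees.
Intersection count = 2 * 13 = 26

26


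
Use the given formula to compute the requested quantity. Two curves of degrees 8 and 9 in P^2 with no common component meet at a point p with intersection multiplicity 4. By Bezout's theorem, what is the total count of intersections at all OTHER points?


By Bezout's theorem, the total intersection number is d1 * d2.
Total = 8 * 9 = 72
Intersection multiplicity at p = 4
Remaining intersections = 72 - 4 = 68

68


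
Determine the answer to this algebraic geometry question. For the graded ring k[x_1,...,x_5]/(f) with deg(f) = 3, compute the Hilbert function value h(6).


For R = k[x_1,...,x_n]/(f) with f homogeneous of degree e:
The Hilbert series is (1 - t^e)/(1 - t)^n.
So h(d) = C(d+n-1, n-1) - C(d-e+n-1, n-1) for d >= e.
With n=5, e=3, d=6:
C(6+5-1, 5-1) = C(10, 4) = 210
C(6-3+5-1, 5-1) = C(7, 4) = 35
h(6) = 210 - 35 = 175

175


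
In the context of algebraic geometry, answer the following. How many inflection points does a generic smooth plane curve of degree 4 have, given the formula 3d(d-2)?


For a general smooth plane curve C of degree d, the inflection points are
the intersection of C with its Hessian curve, which has degree 3(d-2).
By Bezout, the total intersection number is d * 3(d-2) = 4 * 6 = 24.
For a general curve every flex is ordinary, so each contributes
multiplicity 1 to C·Hess(C), and the number of distinct inflection
points is 3d(d-2).
Inflection points = 3*4*(4-2) = 3*4*2 = 24

24


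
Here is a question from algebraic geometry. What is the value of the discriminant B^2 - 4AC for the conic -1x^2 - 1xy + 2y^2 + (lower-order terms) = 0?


The discriminant of a conic Ax^2 + Bxy + Cy^2 + ... = 0 is B^2 - 4AC.
B^2 = (-1)^2 = 1
4AC = 4*(-1)*2 = -8
Discriminant = 1 + 8 = 9

9


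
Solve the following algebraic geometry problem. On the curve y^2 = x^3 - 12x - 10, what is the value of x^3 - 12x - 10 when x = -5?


Compute x^3 - 12x - 10 at x = -5:
x^3 = (-5)^3 = -125
(-12)*x = (-12)*(-5) = 60
Sum: -125 + 60 - 10 = -75

-75


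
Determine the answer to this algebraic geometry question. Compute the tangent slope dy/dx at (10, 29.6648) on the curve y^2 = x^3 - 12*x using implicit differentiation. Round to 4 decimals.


Using implicit differentiation of y^2 = x^3 - 12*x:
2y * dy/dx = 3x^2 - 12
dy/dx = (3x^2 - 12)/(2y)
Numerator: 3*10^2 - 12 = 288
Denominator: 2*29.6648 = 59.3296
dy/dx = 288/59.3296 = 4.8542

4.8542


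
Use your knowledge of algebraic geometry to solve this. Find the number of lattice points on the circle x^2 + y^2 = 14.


Systematically check integer values of x where x^2 <= 14.
For each valid x, check if 14 - x^2 is a perfect square.
Total integer solutions found: 0

0


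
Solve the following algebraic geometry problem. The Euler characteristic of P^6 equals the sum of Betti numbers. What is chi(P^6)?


The complex projective space P^6 has one cell in each even real dimension 0, 2, ..., 12.
The cohomology groups are H^{2k}(P^6) = Z for k = 0,...,6, and 0 otherwise.
Euler characteristic = sum of Betti numbers = 1 per even-dimensional cohomology group.
chi(P^6) = 6 + 1 = 7

7


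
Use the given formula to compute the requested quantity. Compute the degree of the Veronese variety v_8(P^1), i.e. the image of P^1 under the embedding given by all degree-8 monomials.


The Veronese variety v_8(P^1) has degree d^r.
d^r = 8^1 = 8

8


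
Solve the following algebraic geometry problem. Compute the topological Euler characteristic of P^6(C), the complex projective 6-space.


The complex projective space P^6 has one cell in each even real dimension 0, 2, ..., 12.
The cohomology groups are H^{2k}(P^6) = Z for k = 0,...,6, and 0 otherwise.
Euler characteristic = sum of Betti numbers = 1 per even-dimensional cohomology group.
chi(P^6) = 6 + 1 = 7

7


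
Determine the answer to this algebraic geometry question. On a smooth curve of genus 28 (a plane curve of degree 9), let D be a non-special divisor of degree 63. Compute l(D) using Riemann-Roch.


First, compute the genus of a smooth plane curve of degree 9:
g = (d-1)(d-2)/2 = (9-1)(9-2)/2 = 28
For a non-special divisor D (i.e., h^1(D) = 0), Riemann-Roch gives:
l(D) = deg(D) - g + 1
Since deg(D) = 63 >= 2g - 1 = 55, D is non-special.
l(D) = 63 - 28 + 1 = 36

36


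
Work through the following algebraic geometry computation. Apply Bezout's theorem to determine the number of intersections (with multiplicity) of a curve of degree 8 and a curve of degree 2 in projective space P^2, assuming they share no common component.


Bezout's theorem states the intersection count equals the product of degrees.
Intersection count = 8 * 2 = 16

16


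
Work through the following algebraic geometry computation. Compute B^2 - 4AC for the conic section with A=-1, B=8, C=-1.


The discriminant of a conic Ax^2 + Bxy + Cy^2 + ... = 0 is B^2 - 4AC.
B^2 = 8^2 = 64
4AC = 4*(-1)*(-1) = 4
Discriminant = 64 - 4 = 60

60


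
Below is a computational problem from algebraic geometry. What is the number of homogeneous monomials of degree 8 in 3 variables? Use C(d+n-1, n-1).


The number of degree-8 monomials in 3 variables is C(d+n-1, n-1).
= C(8+3-1, 3-1) = C(10, 2)
= 45

45


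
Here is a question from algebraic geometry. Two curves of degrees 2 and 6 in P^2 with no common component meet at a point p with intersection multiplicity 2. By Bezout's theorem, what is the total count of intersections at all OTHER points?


By Bezout's theorem, the total intersection number is d1 * d2.
Total = 2 * 6 = 12
Intersection multiplicity at p = 2
Remaining intersections = 12 - 2 = 10

10


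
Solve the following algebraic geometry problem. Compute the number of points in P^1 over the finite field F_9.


P^1(F_9) has (q^(n+1) - 1)/(q - 1) points.
= 9^1 + 9^0
= 9 + 1
= 10

10


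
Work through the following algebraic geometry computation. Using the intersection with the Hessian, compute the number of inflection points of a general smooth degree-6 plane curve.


For a general smooth plane curve C of degree d, the inflection points are
the intersection of C with its Hessian curve, which has degree 3(d-2).
By Bezout, the total intersection number is d * 3(d-2) = 6 * 12 = 72.
For a general curve every flex is ordinary, so each contributes
multiplicity 1 to C·Hess(C), and the number of distinct inflection
points is 3d(d-2).
Inflection points = 3*6*(6-2) = 3*6*4 = 72

72


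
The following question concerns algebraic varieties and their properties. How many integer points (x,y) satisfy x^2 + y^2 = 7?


Systematically check integer values of x where x^2 <= 7.
For each valid x, check if 7 - x^2 is a perfect square.
Total integer solutions found: 0

0


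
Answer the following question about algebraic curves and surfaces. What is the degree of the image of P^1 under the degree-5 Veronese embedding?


The Veronese variety v_5(P^1) has degree d^r.
d^r = 5^1 = 5

5
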